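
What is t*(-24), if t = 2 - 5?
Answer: 72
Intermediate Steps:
t = -3
t*(-24) = -3*(-24) = 72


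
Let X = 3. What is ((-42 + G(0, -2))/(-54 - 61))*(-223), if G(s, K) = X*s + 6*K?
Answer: -12042/115 ≈ -104.71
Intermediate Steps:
G(s, K) = 3*s + 6*K
((-42 + G(0, -2))/(-54 - 61))*(-223) = ((-42 + (3*0 + 6*(-2)))/(-54 - 61))*(-223) = ((-42 + (0 - 12))/(-115))*(-223) = ((-42 - 12)*(-1/115))*(-223) = -54*(-1/115)*(-223) = (54/115)*(-223) = -12042/115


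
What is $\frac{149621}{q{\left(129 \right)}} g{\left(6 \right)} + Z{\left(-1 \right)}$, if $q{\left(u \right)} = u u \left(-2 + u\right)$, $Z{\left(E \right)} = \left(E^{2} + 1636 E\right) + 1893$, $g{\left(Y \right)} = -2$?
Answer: $\frac{544959764}{2113407} \approx 257.86$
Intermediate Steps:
$Z{\left(E \right)} = 1893 + E^{2} + 1636 E$
$q{\left(u \right)} = u^{2} \left(-2 + u\right)$
$\frac{149621}{q{\left(129 \right)}} g{\left(6 \right)} + Z{\left(-1 \right)} = \frac{149621}{129^{2} \left(-2 + 129\right)} \left(-2\right) + \left(1893 + \left(-1\right)^{2} + 1636 \left(-1\right)\right) = \frac{149621}{16641 \cdot 127} \left(-2\right) + \left(1893 + 1 - 1636\right) = \frac{149621}{2113407} \left(-2\right) + 258 = - \frac{299242}{2113407} + 258 = \frac{544959764}{2113407}$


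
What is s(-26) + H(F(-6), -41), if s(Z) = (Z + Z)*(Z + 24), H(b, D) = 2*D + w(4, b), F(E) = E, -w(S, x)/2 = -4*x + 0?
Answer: -26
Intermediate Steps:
w(S, x) = 8*x (w(S, x) = -2*(-4*x + 0) = -(-8)*x = 8*x)
H(b, D) = 2*D + 8*b
s(Z) = 2*Z*(24 + Z) (s(Z) = (2*Z)*(24 + Z) = 2*Z*(24 + Z))
s(-26) + H(F(-6), -41) = 2*(-26)*(24 - 26) + (2*(-41) + 8*(-6)) = 2*(-26)*(-2) + (-82 - 48) = 104 - 130 = -26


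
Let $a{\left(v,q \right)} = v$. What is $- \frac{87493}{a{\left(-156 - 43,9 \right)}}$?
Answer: $\frac{87493}{199} \approx 439.66$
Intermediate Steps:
$- \frac{87493}{a{\left(-156 - 43,9 \right)}} = - \frac{87493}{-156 - 43} = - \frac{87493}{-199} = \left(-87493\right) \left(- \frac{1}{199}\right) = \frac{87493}{199}$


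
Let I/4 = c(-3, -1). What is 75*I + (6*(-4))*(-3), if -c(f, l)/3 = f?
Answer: 2772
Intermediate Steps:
c(f, l) = -3*f
I = 36 (I = 4*(-3*(-3)) = 4*9 = 36)
75*I + (6*(-4))*(-3) = 75*36 + (6*(-4))*(-3) = 2700 - 24*(-3) = 2700 + 72 = 2772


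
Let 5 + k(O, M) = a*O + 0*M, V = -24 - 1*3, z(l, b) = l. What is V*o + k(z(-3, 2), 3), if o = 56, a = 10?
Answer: -1547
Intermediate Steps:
V = -27 (V = -24 - 3 = -27)
k(O, M) = -5 + 10*O (k(O, M) = -5 + (10*O + 0*M) = -5 + (10*O + 0) = -5 + 10*O)
V*o + k(z(-3, 2), 3) = -27*56 + (-5 + 10*(-3)) = -1512 + (-5 - 30) = -1512 - 35 = -1547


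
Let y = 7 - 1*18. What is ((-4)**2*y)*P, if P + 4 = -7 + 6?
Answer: 880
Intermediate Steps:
y = -11 (y = 7 - 18 = -11)
P = -5 (P = -4 + (-7 + 6) = -4 - 1 = -5)
((-4)**2*y)*P = ((-4)**2*(-11))*(-5) = (16*(-11))*(-5) = -176*(-5) = 880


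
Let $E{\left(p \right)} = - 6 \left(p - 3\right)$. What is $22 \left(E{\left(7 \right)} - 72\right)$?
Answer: $-2112$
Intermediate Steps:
$E{\left(p \right)} = 18 - 6 p$ ($E{\left(p \right)} = - 6 \left(-3 + p\right) = 18 - 6 p$)
$22 \left(E{\left(7 \right)} - 72\right) = 22 \left(\left(18 - 42\right) - 72\right) = 22 \left(-24 - 72\right) = 22 \left(-96\right) = -2112$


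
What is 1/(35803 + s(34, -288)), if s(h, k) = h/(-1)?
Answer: 1/35769 ≈ 2.7957e-5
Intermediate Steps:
s(h, k) = -h (s(h, k) = h*(-1) = -h)
1/(35803 + s(34, -288)) = 1/(35803 - 1*34) = 1/(35803 - 34) = 1/35769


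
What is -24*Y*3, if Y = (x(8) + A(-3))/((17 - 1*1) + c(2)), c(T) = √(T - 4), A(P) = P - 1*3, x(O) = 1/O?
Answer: 1128/43 - 141*I*√2/86 ≈ 26.233 - 2.3187*I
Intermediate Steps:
A(P) = -3 + P (A(P) = P - 3 = -3 + P)
c(T) = √(-4 + T)
Y = -47/(8*(16 + I*√2)) (Y = (1/8 + (-3 - 3))/((17 - 1*1) + √(-4 + 2)) = (⅛ - 6)/((17 - 1) + √(-2)) = -47/(8*(16 + I*√2)) ≈ -0.36434 + 0.032203*I)
-24*Y*3 = -24*(-47/129 + 47*I*√2/2064)*3 = (376/43 - 47*I*√2/86)*3 = 1128/43 - 141*I*√2/86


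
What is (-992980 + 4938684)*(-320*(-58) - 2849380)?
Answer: -11169577797280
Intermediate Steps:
(-992980 + 4938684)*(-320*(-58) - 2849380) = 3945704*(18560 - 2849380) = 3945704*(-2830820) = -11169577797280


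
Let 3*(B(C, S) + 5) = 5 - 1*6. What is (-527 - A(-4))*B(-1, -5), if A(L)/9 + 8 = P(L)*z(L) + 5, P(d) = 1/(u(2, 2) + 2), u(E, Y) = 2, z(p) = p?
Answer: 7856/3 ≈ 2618.7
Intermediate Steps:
B(C, S) = -16/3 (B(C, S) = -5 + (5 - 1*6)/3 = -5 + (5 - 6)/3 = -5 + (⅓)*(-1) = -5 - ⅓ = -16/3)
P(d) = ¼ (P(d) = 1/(2 + 2) = 1/4 = ¼)
A(L) = -27 + 9*L/4 (A(L) = -72 + 9*(L/4 + 5) = -72 + 9*(5 + L/4) = -72 + (45 + 9*L/4) = -27 + 9*L/4)
(-527 - A(-4))*B(-1, -5) = (-527 - (-27 + (9/4)*(-4)))*(-16/3) = (-527 - (-27 - 9))*(-16/3) = (-527 - 1*(-36))*(-16/3) = (-527 + 36)*(-16/3) = -491*(-16/3) = 7856/3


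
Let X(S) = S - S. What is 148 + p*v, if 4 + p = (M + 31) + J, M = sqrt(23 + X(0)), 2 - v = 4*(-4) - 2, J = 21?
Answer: 1108 + 20*sqrt(23) ≈ 1203.9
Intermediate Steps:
X(S) = 0
v = 20 (v = 2 - (4*(-4) - 2) = 2 - (-16 - 2) = 2 - 1*(-18) = 2 + 18 = 20)
M = sqrt(23) (M = sqrt(23 + 0) = sqrt(23) ≈ 4.7958)
p = 48 + sqrt(23) (p = -4 + ((sqrt(23) + 31) + 21) = -4 + ((31 + sqrt(23)) + 21) = -4 + (52 + sqrt(23)) = 48 + sqrt(23) ≈ 52.796)
148 + p*v = 148 + (48 + sqrt(23))*20 = 148 + (960 + 20*sqrt(23)) = 1108 + 20*sqrt(23)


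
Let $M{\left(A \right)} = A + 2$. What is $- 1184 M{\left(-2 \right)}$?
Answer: $0$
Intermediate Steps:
$M{\left(A \right)} = 2 + A$
$- 1184 M{\left(-2 \right)} = - 1184 \left(2 - 2\right) = \left(-1184\right) 0 = 0$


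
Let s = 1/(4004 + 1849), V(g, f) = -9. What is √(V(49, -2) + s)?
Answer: 2*I*√77078157/5853 ≈ 3.0*I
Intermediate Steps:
s = 1/5853 ≈ 0.00017085
√(V(49, -2) + s) = √(-9 + 1/5853) = √(-52676/5853) = 2*I*√77078157/5853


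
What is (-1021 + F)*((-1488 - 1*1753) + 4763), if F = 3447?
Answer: 3692372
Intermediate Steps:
(-1021 + F)*((-1488 - 1*1753) + 4763) = (-1021 + 3447)*((-1488 - 1*1753) + 4763) = 2426*((-1488 - 1753) + 4763) = 2426*(-3241 + 4763) = 2426*1522 = 3692372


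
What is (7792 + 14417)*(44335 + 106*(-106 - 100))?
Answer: 499680291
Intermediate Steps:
(7792 + 14417)*(44335 + 106*(-106 - 100)) = 22209*(44335 + 106*(-206)) = 22209*(44335 - 21836) = 22209*22499 = 499680291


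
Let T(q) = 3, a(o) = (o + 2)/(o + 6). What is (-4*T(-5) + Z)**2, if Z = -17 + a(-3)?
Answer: 7744/9 ≈ 860.44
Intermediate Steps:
a(o) = (2 + o)/(6 + o)
Z = -52/3 (Z = -17 + (2 - 3)/(6 - 3) = -17 - 1/3 = -52/3 ≈ -17.333)
(-4*T(-5) + Z)**2 = (-4*3 - 52/3)**2 = (-12 - 52/3)**2 = (-88/3)**2 = 7744/9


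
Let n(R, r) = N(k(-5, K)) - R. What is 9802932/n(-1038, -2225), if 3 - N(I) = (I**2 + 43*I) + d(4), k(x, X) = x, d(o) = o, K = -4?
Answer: 3267644/409 ≈ 7989.4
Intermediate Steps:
N(I) = -1 - I**2 - 43*I (N(I) = 3 - ((I**2 + 43*I) + 4) = 3 - (4 + I**2 + 43*I) = 3 + (-4 - I**2 - 43*I) = -1 - I**2 - 43*I)
n(R, r) = 189 - R (n(R, r) = (-1 - 1*(-5)**2 - 43*(-5)) - R = (-1 - 1*25 + 215) - R = (-1 - 25 + 215) - R = 189 - R)
9802932/n(-1038, -2225) = 9802932/(189 - 1*(-1038)) = 9802932/(189 + 1038) = 9802932/1227 = 9802932*(1/1227) = 3267644/409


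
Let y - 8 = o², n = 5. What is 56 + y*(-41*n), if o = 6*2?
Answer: -31104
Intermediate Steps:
o = 12
y = 152 (y = 8 + 12² = 8 + 144 = 152)
56 + y*(-41*n) = 56 + 152*(-41*5) = 56 + 152*(-205) = 56 - 31160 = -31104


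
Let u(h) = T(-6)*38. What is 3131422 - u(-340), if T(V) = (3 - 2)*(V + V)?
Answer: 3131878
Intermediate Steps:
T(V) = 2*V (T(V) = 1*(2*V) = 2*V)
u(h) = -456 (u(h) = (2*(-6))*38 = -12*38 = -456)
3131422 - u(-340) = 3131422 - 1*(-456) = 3131422 + 456 = 3131878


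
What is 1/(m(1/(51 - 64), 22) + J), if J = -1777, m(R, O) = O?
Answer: -1/1755 ≈ -0.00056980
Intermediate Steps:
1/(m(1/(51 - 64), 22) + J) = 1/(22 - 1777) = 1/(-1755) = -1/1755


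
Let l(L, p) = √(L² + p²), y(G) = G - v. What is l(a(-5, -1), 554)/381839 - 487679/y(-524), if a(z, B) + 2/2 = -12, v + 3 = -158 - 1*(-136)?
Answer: 487679/499 + √307085/381839 ≈ 977.31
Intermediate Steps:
v = -25 (v = -3 + (-158 - 1*(-136)) = -3 + (-158 + 136) = -3 - 22 = -25)
a(z, B) = -13 (a(z, B) = -1 - 12 = -13)
y(G) = 25 + G (y(G) = G - 1*(-25) = G + 25 = 25 + G)
l(a(-5, -1), 554)/381839 - 487679/y(-524) = √((-13)² + 554²)/381839 - 487679/(25 - 524) = √(169 + 306916)*(1/381839) - 487679/(-499) = √307085*(1/381839) - 487679*(-1/499) = √307085/381839 + 487679/499 = 487679/499 + √307085/381839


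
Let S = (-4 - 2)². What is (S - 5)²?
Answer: 961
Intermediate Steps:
S = 36 (S = (-6)² = 36)
(S - 5)² = (36 - 5)² = 31² = 961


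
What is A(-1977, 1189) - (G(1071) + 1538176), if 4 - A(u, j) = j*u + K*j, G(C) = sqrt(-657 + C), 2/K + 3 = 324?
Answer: 260804023/321 - 3*sqrt(46) ≈ 8.1245e+5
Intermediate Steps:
K = 2/321 (K = 2/(-3 + 324) = 2/321 ≈ 0.0062305)
A(u, j) = 4 - 2*j/321 - j*u (A(u, j) = 4 - (j*u + 2*j/321) = 4 - (2*j/321 + j*u) = 4 + (-2*j/321 - j*u) = 4 - 2*j/321 - j*u)
A(-1977, 1189) - (G(1071) + 1538176) = (4 - 2/321*1189 - 1*1189*(-1977)) - (sqrt(-657 + 1071) + 1538176) = (4 - 2378/321 + 2350653) - (sqrt(414) + 1538176) = 754558519/321 - (3*sqrt(46) + 1538176) = 754558519/321 - (1538176 + 3*sqrt(46)) = 754558519/321 + (-1538176 - 3*sqrt(46)) = 260804023/321 - 3*sqrt(46)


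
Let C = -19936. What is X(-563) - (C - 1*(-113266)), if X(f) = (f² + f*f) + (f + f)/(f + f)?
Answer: 540609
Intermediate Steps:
X(f) = 1 + 2*f² (X(f) = (f² + f²) + (2*f)/((2*f)) = 2*f² + (2*f)*(1/(2*f)) = 2*f² + 1 = 1 + 2*f²)
X(-563) - (C - 1*(-113266)) = (1 + 2*(-563)²) - (-19936 - 1*(-113266)) = (1 + 2*316969) - (-19936 + 113266) = (1 + 633938) - 1*93330 = 633939 - 93330 = 540609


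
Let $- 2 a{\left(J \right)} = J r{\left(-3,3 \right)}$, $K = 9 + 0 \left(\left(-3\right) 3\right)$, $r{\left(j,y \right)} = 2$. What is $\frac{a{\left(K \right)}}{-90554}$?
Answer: $\frac{9}{90554} \approx 9.9388 \cdot 10^{-5}$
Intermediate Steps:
$K = 9$ ($K = 9 + 0 \left(-9\right) = 9 + 0 = 9$)
$a{\left(J \right)} = - J$ ($a{\left(J \right)} = - \frac{J 2}{2} = - \frac{2 J}{2} = - J$)
$\frac{a{\left(K \right)}}{-90554} = \frac{\left(-1\right) 9}{-90554} = \left(-9\right) \left(- \frac{1}{90554}\right) = \frac{9}{90554}$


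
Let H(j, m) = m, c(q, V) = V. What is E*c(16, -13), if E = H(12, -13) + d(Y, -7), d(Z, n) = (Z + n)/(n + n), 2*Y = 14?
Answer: 169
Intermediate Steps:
Y = 7 (Y = (½)*14 = 7)
d(Z, n) = (Z + n)/(2*n) (d(Z, n) = (Z + n)/((2*n)) = (Z + n)*(1/(2*n)) = (Z + n)/(2*n))
E = -13 (E = -13 + (½)*(7 - 7)/(-7) = -13 + (½)*(-⅐)*0 = -13 + 0 = -13)
E*c(16, -13) = -13*(-13) = 169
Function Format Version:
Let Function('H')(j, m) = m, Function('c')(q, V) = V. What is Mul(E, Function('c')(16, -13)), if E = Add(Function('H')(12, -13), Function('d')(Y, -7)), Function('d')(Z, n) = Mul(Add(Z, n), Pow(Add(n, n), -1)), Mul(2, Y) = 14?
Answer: 169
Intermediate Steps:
Y = 7 (Y = Mul(Rational(1, 2), 14) = 7)
Function('d')(Z, n) = Mul(Rational(1, 2), Pow(n, -1), Add(Z, n)) (Function('d')(Z, n) = Mul(Add(Z, n), Pow(Mul(2, n), -1)) = Mul(Add(Z, n), Mul(Rational(1, 2), Pow(n, -1))) = Mul(Rational(1, 2), Pow(n, -1), Add(Z, n)))
E = -13 (E = Add(-13, Mul(Rational(1, 2), Pow(-7, -1), Add(7, -7))) = Add(-13, Mul(Rational(1, 2), Rational(-1, 7), 0)) = Add(-13, 0) = -13)
Mul(E, Function('c')(16, -13)) = Mul(-13, -13) = 169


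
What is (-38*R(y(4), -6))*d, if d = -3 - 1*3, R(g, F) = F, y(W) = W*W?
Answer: -1368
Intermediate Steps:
y(W) = W²
d = -6 (d = -3 - 3 = -6)
(-38*R(y(4), -6))*d = -38*(-6)*(-6) = 228*(-6) = -1368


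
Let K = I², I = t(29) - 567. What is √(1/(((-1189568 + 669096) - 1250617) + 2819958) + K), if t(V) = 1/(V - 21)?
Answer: √279326450976327961/932328 ≈ 566.88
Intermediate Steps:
t(V) = 1/(-21 + V)
I = -4535/8 (I = 1/(-21 + 29) - 567 = 1/8 - 567 = ⅛ - 567 = -4535/8 ≈ -566.88)
K = 20566225/64 (K = (-4535/8)² = 20566225/64 ≈ 3.2135e+5)
√(1/(((-1189568 + 669096) - 1250617) + 2819958) + K) = √(1/(((-1189568 + 669096) - 1250617) + 2819958) + 20566225/64) = √(1/((-520472 - 1250617) + 2819958) + 20566225/64) = √(1/(-1771089 + 2819958) + 20566225/64) = √(1/1048869 + 20566225/64) = √(21571275849589/67127616) = √279326450976327961/932328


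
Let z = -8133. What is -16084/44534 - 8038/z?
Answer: 113576560/181097511 ≈ 0.62716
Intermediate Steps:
-16084/44534 - 8038/z = -16084/44534 - 8038/(-8133) = -16084*1/44534 - 8038*(-1/8133) = -8042/22267 + 8038/8133 = 113576560/181097511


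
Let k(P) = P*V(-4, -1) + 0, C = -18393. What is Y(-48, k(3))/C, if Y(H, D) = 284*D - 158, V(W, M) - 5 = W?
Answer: -694/18393 ≈ -0.037732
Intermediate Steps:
V(W, M) = 5 + W
k(P) = P (k(P) = P*(5 - 4) + 0 = P*1 + 0 = P + 0 = P)
Y(H, D) = -158 + 284*D
Y(-48, k(3))/C = (-158 + 284*3)/(-18393) = (-158 + 852)*(-1/18393) = 694*(-1/18393) = -694/18393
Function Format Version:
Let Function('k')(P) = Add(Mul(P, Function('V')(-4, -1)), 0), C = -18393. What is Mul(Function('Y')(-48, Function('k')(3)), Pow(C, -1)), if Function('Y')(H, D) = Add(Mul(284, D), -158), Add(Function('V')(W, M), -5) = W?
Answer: Rational(-694, 18393) ≈ -0.037732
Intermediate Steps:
Function('V')(W, M) = Add(5, W)
Function('k')(P) = P (Function('k')(P) = Add(Mul(P, Add(5, -4)), 0) = Add(Mul(P, 1), 0) = Add(P, 0) = P)
Function('Y')(H, D) = Add(-158, Mul(284, D))
Mul(Function('Y')(-48, Function('k')(3)), Pow(C, -1)) = Mul(Add(-158, Mul(284, 3)), Pow(-18393, -1)) = Mul(Add(-158, 852), Rational(-1, 18393)) = Mul(694, Rational(-1, 18393)) = Rational(-694, 18393)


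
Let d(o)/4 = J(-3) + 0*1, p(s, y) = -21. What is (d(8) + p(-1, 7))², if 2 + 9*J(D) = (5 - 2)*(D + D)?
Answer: 72361/81 ≈ 893.35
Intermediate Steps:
J(D) = -2/9 + 2*D/3 (J(D) = -2/9 + ((5 - 2)*(D + D))/9 = -2/9 + (3*(2*D))/9 = -2/9 + (6*D)/9 = -2/9 + 2*D/3)
d(o) = -80/9 (d(o) = 4*((-2/9 + (⅔)*(-3)) + 0*1) = 4*((-2/9 - 2) + 0) = 4*(-20/9 + 0) = 4*(-20/9) = -80/9)
(d(8) + p(-1, 7))² = (-80/9 - 21)² = (-269/9)² = 72361/81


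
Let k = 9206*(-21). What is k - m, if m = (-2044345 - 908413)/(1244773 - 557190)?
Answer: -132924718300/687583 ≈ -1.9332e+5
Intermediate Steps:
k = -193326
m = -2952758/687583 ≈ -4.2944
k - m = -193326 - 1*(-2952758/687583) = -193326 + 2952758/687583 = -132924718300/687583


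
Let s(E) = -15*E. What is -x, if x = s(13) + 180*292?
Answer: -52365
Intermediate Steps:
x = 52365 (x = -15*13 + 180*292 = -195 + 52560 = 52365)
-x = -1*52365 = -52365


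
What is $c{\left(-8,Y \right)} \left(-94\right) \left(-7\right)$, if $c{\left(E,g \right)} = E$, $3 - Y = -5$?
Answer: $-5264$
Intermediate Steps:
$Y = 8$ ($Y = 3 - -5 = 3 + 5 = 8$)
$c{\left(-8,Y \right)} \left(-94\right) \left(-7\right) = \left(-8\right) \left(-94\right) \left(-7\right) = 752 \left(-7\right) = -5264$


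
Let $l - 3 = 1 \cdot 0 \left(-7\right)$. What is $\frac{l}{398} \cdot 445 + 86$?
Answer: $\frac{35563}{398} \approx 89.354$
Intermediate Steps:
$l = 3$ ($l = 3 + 1 \cdot 0 \left(-7\right) = 3 + 0 \left(-7\right) = 3 + 0 = 3$)
$\frac{l}{398} \cdot 445 + 86 = \frac{3}{398} \cdot 445 + 86 = \frac{1335}{398} + 86 = \frac{35563}{398}$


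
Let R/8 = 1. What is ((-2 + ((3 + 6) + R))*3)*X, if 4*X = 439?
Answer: 19755/4 ≈ 4938.8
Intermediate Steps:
R = 8 (R = 8*1 = 8)
X = 439/4 (X = (¼)*439 = 439/4 ≈ 109.75)
((-2 + ((3 + 6) + R))*3)*X = ((-2 + ((3 + 6) + 8))*3)*(439/4) = ((-2 + (9 + 8))*3)*(439/4) = ((-2 + 17)*3)*(439/4) = (15*3)*(439/4) = 45*(439/4) = 19755/4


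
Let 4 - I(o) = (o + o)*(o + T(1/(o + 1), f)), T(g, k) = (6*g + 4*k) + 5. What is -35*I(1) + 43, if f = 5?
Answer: 1933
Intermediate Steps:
T(g, k) = 5 + 4*k + 6*g (T(g, k) = (4*k + 6*g) + 5 = 5 + 4*k + 6*g)
I(o) = 4 - 2*o*(25 + o + 6/(1 + o)) (I(o) = 4 - (o + o)*(o + (5 + 4*5 + 6/(o + 1))) = 4 - 2*o*(o + (5 + 20 + 6/(1 + o))) = 4 - 2*o*(o + (25 + 6/(1 + o))) = 4 - 2*o*(25 + o + 6/(1 + o)))
-35*I(1) + 43 = -70*(2 - 1*1**3 - 29*1 - 26*1**2)/(1 + 1) + 43 = -70*(2 - 1*1 - 29 - 26*1)/2 + 43 = -70*(2 - 1 - 29 - 26)/2 + 43 = -70*(-54)/2 + 43 = -35*(-54) + 43 = 1890 + 43 = 1933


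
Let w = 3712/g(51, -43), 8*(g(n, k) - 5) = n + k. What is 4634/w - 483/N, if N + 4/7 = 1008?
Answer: 11470221/1636064 ≈ 7.0109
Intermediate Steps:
N = 7052/7 (N = -4/7 + 1008 = 7052/7 ≈ 1007.4)
g(n, k) = 5 + k/8 + n/8 (g(n, k) = 5 + (n + k)/8 = 5 + (k + n)/8 = 5 + (k/8 + n/8) = 5 + k/8 + n/8)
w = 1856/3 (w = 3712/(5 + (⅛)*(-43) + (⅛)*51) = 3712/(5 - 43/8 + 51/8) = 3712/6 = 3712*(⅙) = 1856/3 ≈ 618.67)
4634/w - 483/N = 4634/(1856/3) - 483/7052/7 = 4634*(3/1856) - 483*7/7052 = 6951/928 - 3381/7052 = 11470221/1636064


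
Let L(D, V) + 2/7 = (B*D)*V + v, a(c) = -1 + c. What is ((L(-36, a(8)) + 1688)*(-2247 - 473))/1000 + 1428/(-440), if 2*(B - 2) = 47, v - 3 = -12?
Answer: 49701081/3850 ≈ 12909.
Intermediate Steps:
v = -9 (v = 3 - 12 = -9)
B = 51/2 (B = 2 + (1/2)*47 = 2 + 47/2 = 51/2 ≈ 25.500)
L(D, V) = -65/7 + 51*D*V/2 (L(D, V) = -2/7 + ((51*D/2)*V - 9) = -2/7 + (51*D*V/2 - 9) = -2/7 + (-9 + 51*D*V/2) = -65/7 + 51*D*V/2)
((L(-36, a(8)) + 1688)*(-2247 - 473))/1000 + 1428/(-440) = (((-65/7 + (51/2)*(-36)*(-1 + 8)) + 1688)*(-2247 - 473))/1000 + 1428/(-440) = (((-65/7 + (51/2)*(-36)*7) + 1688)*(-2720))*(1/1000) + 1428*(-1/440) = (((-65/7 - 6426) + 1688)*(-2720))*(1/1000) - 357/110 = ((-45047/7 + 1688)*(-2720))*(1/1000) - 357/110 = -33231/7*(-2720)*(1/1000) - 357/110 = (90388320/7)*(1/1000) - 357/110 = 2259708/175 - 357/110 = 49701081/3850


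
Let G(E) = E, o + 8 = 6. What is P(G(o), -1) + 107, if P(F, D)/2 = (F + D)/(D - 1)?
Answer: 110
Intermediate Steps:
o = -2 (o = -8 + 6 = -2)
P(F, D) = 2*(D + F)/(-1 + D) (P(F, D) = 2*((F + D)/(D - 1)) = 2*((D + F)/(-1 + D)) = 2*(D + F)/(-1 + D))
P(G(o), -1) + 107 = 2*(-1 - 2)/(-1 - 1) + 107 = 2*(-3)/(-2) + 107 = 2*(-½)*(-3) + 107 = 3 + 107 = 110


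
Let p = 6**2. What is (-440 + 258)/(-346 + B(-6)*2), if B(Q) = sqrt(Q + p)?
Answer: 15743/29899 + 91*sqrt(30)/29899 ≈ 0.54321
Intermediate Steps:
p = 36
B(Q) = sqrt(36 + Q) (B(Q) = sqrt(Q + 36) = sqrt(36 + Q))
(-440 + 258)/(-346 + B(-6)*2) = (-440 + 258)/(-346 + sqrt(36 - 6)*2) = -182/(-346 + sqrt(30)*2) = -182/(-346 + 2*sqrt(30))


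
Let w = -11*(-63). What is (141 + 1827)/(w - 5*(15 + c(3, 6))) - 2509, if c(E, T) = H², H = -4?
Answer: -673937/269 ≈ -2505.3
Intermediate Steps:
w = 693
c(E, T) = 16 (c(E, T) = (-4)² = 16)
(141 + 1827)/(w - 5*(15 + c(3, 6))) - 2509 = (141 + 1827)/(693 - 5*(15 + 16)) - 2509 = 1968/(693 - 5*31) - 2509 = 1968/(693 - 155) - 2509 = 1968/538 - 2509 = 1968*(1/538) - 2509 = 984/269 - 2509 = -673937/269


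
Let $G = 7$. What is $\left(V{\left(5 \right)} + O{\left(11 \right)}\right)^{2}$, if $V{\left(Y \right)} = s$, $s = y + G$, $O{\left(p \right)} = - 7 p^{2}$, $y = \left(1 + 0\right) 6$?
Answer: $695556$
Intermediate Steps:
$y = 6$ ($y = 1 \cdot 6 = 6$)
$s = 13$ ($s = 6 + 7 = 13$)
$V{\left(Y \right)} = 13$
$\left(V{\left(5 \right)} + O{\left(11 \right)}\right)^{2} = \left(13 - 7 \cdot 11^{2}\right)^{2} = \left(13 - 847\right)^{2} = \left(-834\right)^{2} = 695556$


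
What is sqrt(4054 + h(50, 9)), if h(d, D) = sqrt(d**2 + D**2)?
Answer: sqrt(4054 + sqrt(2581)) ≈ 64.069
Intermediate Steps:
h(d, D) = sqrt(D**2 + d**2)
sqrt(4054 + h(50, 9)) = sqrt(4054 + sqrt(9**2 + 50**2)) = sqrt(4054 + sqrt(81 + 2500)) = sqrt(4054 + sqrt(2581))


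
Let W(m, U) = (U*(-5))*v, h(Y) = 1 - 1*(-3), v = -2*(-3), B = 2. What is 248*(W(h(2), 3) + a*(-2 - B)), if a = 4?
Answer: -26288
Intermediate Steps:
v = 6
h(Y) = 4 (h(Y) = 1 + 3 = 4)
W(m, U) = -30*U (W(m, U) = (U*(-5))*6 = -5*U*6 = -30*U)
248*(W(h(2), 3) + a*(-2 - B)) = 248*(-30*3 + 4*(-2 - 1*2)) = 248*(-90 + 4*(-2 - 2)) = 248*(-90 + 4*(-4)) = 248*(-90 - 16) = 248*(-106) = -26288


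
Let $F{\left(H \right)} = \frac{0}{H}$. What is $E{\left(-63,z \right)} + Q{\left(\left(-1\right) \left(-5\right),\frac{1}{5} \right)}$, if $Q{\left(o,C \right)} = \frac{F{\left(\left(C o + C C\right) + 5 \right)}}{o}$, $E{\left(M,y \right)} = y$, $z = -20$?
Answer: $-20$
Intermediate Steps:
$F{\left(H \right)} = 0$
$Q{\left(o,C \right)} = 0$ ($Q{\left(o,C \right)} = \frac{0}{o} = 0$)
$E{\left(-63,z \right)} + Q{\left(\left(-1\right) \left(-5\right),\frac{1}{5} \right)} = -20 + 0 = -20$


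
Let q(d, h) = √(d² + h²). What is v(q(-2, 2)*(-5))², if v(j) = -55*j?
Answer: 605000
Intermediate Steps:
v(q(-2, 2)*(-5))² = (-55*√((-2)² + 2²)*(-5))² = (-55*√(4 + 4)*(-5))² = (-55*√8*(-5))² = (-55*2*√2*(-5))² = (-(-550)*√2)² = (550*√2)² = 605000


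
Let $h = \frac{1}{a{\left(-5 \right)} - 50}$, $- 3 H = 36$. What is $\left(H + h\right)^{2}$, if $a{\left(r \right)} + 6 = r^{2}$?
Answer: $\frac{139129}{961} \approx 144.78$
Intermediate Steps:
$H = -12$ ($H = \left(- \frac{1}{3}\right) 36 = -12$)
$a{\left(r \right)} = -6 + r^{2}$
$h = - \frac{1}{31}$ ($h = \frac{1}{\left(-6 + \left(-5\right)^{2}\right) - 50} = \frac{1}{\left(-6 + 25\right) - 50} = \frac{1}{19 - 50} = \frac{1}{-31} = - \frac{1}{31} \approx -0.032258$)
$\left(H + h\right)^{2} = \left(-12 - \frac{1}{31}\right)^{2} = \left(- \frac{373}{31}\right)^{2} = \frac{139129}{961}$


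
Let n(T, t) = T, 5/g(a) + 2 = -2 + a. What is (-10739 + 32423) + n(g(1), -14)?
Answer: 65047/3 ≈ 21682.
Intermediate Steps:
g(a) = 5/(-4 + a) (g(a) = 5/(-2 + (-2 + a)) = 5/(-4 + a))
(-10739 + 32423) + n(g(1), -14) = (-10739 + 32423) + 5/(-4 + 1) = 21684 + 5/(-3) = 21684 + 5*(-⅓) = 21684 - 5/3 = 65047/3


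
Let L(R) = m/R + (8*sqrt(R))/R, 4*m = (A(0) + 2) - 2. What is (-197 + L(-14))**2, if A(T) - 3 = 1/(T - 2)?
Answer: 486983417/12544 + 22069*I*sqrt(14)/98 ≈ 38822.0 + 842.6*I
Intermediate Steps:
A(T) = 3 + 1/(-2 + T) (A(T) = 3 + 1/(T - 2) = 3 + 1/(-2 + T))
m = 5/8 (m = (((-5 + 3*0)/(-2 + 0) + 2) - 2)/4 = (((-5 + 0)/(-2) + 2) - 2)/4 = ((-1/2*(-5) + 2) - 2)/4 = ((5/2 + 2) - 2)/4 = (9/2 - 2)/4 = (1/4)*(5/2) = 5/8 ≈ 0.62500)
L(R) = 8/sqrt(R) + 5/(8*R) (L(R) = 5/(8*R) + (8*sqrt(R))/R = 5/(8*R) + 8/sqrt(R) = 8/sqrt(R) + 5/(8*R))
(-197 + L(-14))**2 = (-197 + (8/sqrt(-14) + (5/8)/(-14)))**2 = (-197 + (8*(-I*sqrt(14)/14) + (5/8)*(-1/14)))**2 = (-197 + (-4*I*sqrt(14)/7 - 5/112))**2 = (-197 + (-5/112 - 4*I*sqrt(14)/7))**2 = (-22069/112 - 4*I*sqrt(14)/7)**2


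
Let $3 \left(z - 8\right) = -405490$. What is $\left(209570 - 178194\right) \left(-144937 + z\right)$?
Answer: $- \frac{26364531152}{3} \approx -8.7882 \cdot 10^{9}$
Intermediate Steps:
$z = - \frac{405466}{3}$ ($z = 8 + \frac{1}{3} \left(-405490\right) = 8 - \frac{405490}{3} = - \frac{405466}{3} \approx -1.3516 \cdot 10^{5}$)
$\left(209570 - 178194\right) \left(-144937 + z\right) = \left(209570 - 178194\right) \left(-144937 - \frac{405466}{3}\right) = 31376 \left(- \frac{840277}{3}\right) = - \frac{26364531152}{3}$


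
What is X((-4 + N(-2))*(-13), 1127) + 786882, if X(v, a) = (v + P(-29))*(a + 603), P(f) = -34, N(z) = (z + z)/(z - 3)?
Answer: 800030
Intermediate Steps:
N(z) = 2*z/(-3 + z) (N(z) = (2*z)/(-3 + z) = 2*z/(-3 + z))
X(v, a) = (-34 + v)*(603 + a) (X(v, a) = (v - 34)*(a + 603) = (-34 + v)*(603 + a))
X((-4 + N(-2))*(-13), 1127) + 786882 = (-20502 - 34*1127 + 603*((-4 + 2*(-2)/(-3 - 2))*(-13)) + 1127*((-4 + 2*(-2)/(-3 - 2))*(-13))) + 786882 = (-20502 - 38318 + 603*((-4 + 2*(-2)/(-5))*(-13)) + 1127*((-4 + 2*(-2)/(-5))*(-13))) + 786882 = (-20502 - 38318 + 603*((-4 + 2*(-2)*(-⅕))*(-13)) + 1127*((-4 + 2*(-2)*(-⅕))*(-13))) + 786882 = (-20502 - 38318 + 603*((-4 + ⅘)*(-13)) + 1127*((-4 + ⅘)*(-13))) + 786882 = (-20502 - 38318 + 603*(-16/5*(-13)) + 1127*(-16/5*(-13))) + 786882 = (-20502 - 38318 + 603*(208/5) + 1127*(208/5)) + 786882 = (-20502 - 38318 + 125424/5 + 234416/5) + 786882 = 13148 + 786882 = 800030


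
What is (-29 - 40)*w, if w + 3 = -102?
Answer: 7245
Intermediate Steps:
w = -105 (w = -3 - 102 = -105)
(-29 - 40)*w = (-29 - 40)*(-105) = -69*(-105) = 7245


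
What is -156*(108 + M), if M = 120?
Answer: -35568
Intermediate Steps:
-156*(108 + M) = -156*(108 + 120) = -156*228 = -35568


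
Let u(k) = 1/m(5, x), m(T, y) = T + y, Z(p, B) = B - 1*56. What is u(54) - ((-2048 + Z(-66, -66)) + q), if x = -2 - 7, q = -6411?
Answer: 34323/4 ≈ 8580.8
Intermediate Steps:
Z(p, B) = -56 + B (Z(p, B) = B - 56 = -56 + B)
x = -9
u(k) = -¼ (u(k) = 1/(5 - 9) = 1/(-4) = -¼)
u(54) - ((-2048 + Z(-66, -66)) + q) = -¼ - ((-2048 + (-56 - 66)) - 6411) = -¼ - ((-2048 - 122) - 6411) = -¼ - (-2170 - 6411) = -¼ - 1*(-8581) = -¼ + 8581 = 34323/4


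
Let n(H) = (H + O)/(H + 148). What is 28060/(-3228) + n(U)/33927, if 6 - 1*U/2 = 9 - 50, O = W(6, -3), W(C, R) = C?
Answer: -9599235385/1104289923 ≈ -8.6927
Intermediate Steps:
O = 6
U = 94 (U = 12 - 2*(9 - 50) = 12 - 2*(-41) = 12 + 82 = 94)
n(H) = (6 + H)/(148 + H) (n(H) = (H + 6)/(H + 148) = (6 + H)/(148 + H))
28060/(-3228) + n(U)/33927 = 28060/(-3228) + ((6 + 94)/(148 + 94))/33927 = 28060*(-1/3228) + (100/242)*(1/33927) = -7015/807 + ((1/242)*100)*(1/33927) = -7015/807 + (50/121)*(1/33927) = -7015/807 + 50/4105167 = -9599235385/1104289923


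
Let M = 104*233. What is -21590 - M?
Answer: -45822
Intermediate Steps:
M = 24232
-21590 - M = -21590 - 1*24232 = -21590 - 24232 = -45822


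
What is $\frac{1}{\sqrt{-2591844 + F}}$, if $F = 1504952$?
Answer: $- \frac{i \sqrt{271723}}{543446} \approx - 0.0009592 i$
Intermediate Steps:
$\frac{1}{\sqrt{-2591844 + F}} = \frac{1}{\sqrt{-2591844 + 1504952}} = \frac{1}{\sqrt{-1086892}} = \frac{1}{2 i \sqrt{271723}} = - \frac{i \sqrt{271723}}{543446}$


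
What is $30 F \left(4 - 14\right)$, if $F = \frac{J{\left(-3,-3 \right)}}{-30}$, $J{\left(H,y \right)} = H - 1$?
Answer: $-40$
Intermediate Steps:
$J{\left(H,y \right)} = -1 + H$ ($J{\left(H,y \right)} = H - 1 = -1 + H$)
$F = \frac{2}{15}$ ($F = \frac{-1 - 3}{-30} = \left(-4\right) \left(- \frac{1}{30}\right) = \frac{2}{15} \approx 0.13333$)
$30 F \left(4 - 14\right) = 30 \cdot \frac{2}{15} \left(4 - 14\right) = 4 \left(4 - 14\right) = 4 \left(-10\right) = -40$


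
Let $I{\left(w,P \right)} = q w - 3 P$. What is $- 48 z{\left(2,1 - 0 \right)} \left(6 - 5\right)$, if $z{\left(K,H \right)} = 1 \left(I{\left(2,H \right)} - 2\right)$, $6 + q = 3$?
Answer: $528$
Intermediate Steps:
$q = -3$ ($q = -6 + 3 = -3$)
$I{\left(w,P \right)} = - 3 P - 3 w$ ($I{\left(w,P \right)} = - 3 w - 3 P = - 3 P - 3 w$)
$z{\left(K,H \right)} = -8 - 3 H$ ($z{\left(K,H \right)} = 1 \left(\left(- 3 H - 6\right) - 2\right) = 1 \left(\left(-6 - 3 H\right) - 2\right) = 1 \left(-8 - 3 H\right) = -8 - 3 H$)
$- 48 z{\left(2,1 - 0 \right)} \left(6 - 5\right) = - 48 \left(-8 - 3 \left(1 - 0\right)\right) \left(6 - 5\right) = - 48 \left(-8 - 3 \left(1 + 0\right)\right) \left(6 - 5\right) = - 48 \left(-8 - 3\right) 1 = \left(-48\right) \left(-11\right) 1 = 528 \cdot 1 = 528$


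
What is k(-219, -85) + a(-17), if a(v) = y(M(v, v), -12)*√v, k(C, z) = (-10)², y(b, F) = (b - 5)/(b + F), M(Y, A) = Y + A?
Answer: 100 + 39*I*√17/46 ≈ 100.0 + 3.4957*I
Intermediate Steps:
M(Y, A) = A + Y
y(b, F) = (-5 + b)/(F + b)
k(C, z) = 100
a(v) = √v*(-5 + 2*v)/(-12 + 2*v) (a(v) = ((-5 + (v + v))/(-12 + (v + v)))*√v = ((-5 + 2*v)/(-12 + 2*v))*√v = √v*(-5 + 2*v)/(-12 + 2*v))
k(-219, -85) + a(-17) = 100 + √(-17)*(-5/2 - 17)/(-6 - 17) = 100 + (I*√17)*(-39/2)/(-23) = 100 + (I*√17)*(-1/23)*(-39/2) = 100 + 39*I*√17/46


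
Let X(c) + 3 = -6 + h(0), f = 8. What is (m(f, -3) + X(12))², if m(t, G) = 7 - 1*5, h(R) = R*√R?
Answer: 49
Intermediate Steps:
h(R) = R^(3/2)
m(t, G) = 2 (m(t, G) = 7 - 5 = 2)
X(c) = -9 (X(c) = -3 + (-6 + 0^(3/2)) = -3 + (-6 + 0) = -3 - 6 = -9)
(m(f, -3) + X(12))² = (2 - 9)² = (-7)² = 49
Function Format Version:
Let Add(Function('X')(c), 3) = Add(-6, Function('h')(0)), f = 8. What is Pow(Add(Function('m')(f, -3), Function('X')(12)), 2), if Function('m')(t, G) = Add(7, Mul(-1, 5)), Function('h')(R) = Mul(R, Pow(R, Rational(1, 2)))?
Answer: 49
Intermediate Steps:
Function('h')(R) = Pow(R, Rational(3, 2))
Function('m')(t, G) = 2 (Function('m')(t, G) = Add(7, -5) = 2)
Function('X')(c) = -9 (Function('X')(c) = Add(-3, Add(-6, Pow(0, Rational(3, 2)))) = Add(-3, Add(-6, 0)) = Add(-3, -6) = -9)
Pow(Add(Function('m')(f, -3), Function('X')(12)), 2) = Pow(Add(2, -9), 2) = Pow(-7, 2) = 49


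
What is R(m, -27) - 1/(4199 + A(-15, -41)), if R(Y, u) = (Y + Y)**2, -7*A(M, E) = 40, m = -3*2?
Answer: 4226825/29353 ≈ 144.00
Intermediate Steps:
m = -6
A(M, E) = -40/7 (A(M, E) = -1/7*40 = -40/7)
R(Y, u) = 4*Y**2 (R(Y, u) = (2*Y)**2 = 4*Y**2)
R(m, -27) - 1/(4199 + A(-15, -41)) = 4*(-6)**2 - 1/(4199 - 40/7) = 4*36 - 1/29353/7 = 144 - 1*7/29353 = 144 - 7/29353 = 4226825/29353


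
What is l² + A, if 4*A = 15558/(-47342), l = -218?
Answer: 4499754637/94684 ≈ 47524.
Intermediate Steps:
A = -7779/94684 (A = (15558/(-47342))/4 = (15558*(-1/47342))/4 = (¼)*(-7779/23671) = -7779/94684 ≈ -0.082157)
l² + A = (-218)² - 7779/94684 = 47524 - 7779/94684 = 4499754637/94684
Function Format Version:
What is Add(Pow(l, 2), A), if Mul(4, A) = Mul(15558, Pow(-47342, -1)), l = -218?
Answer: Rational(4499754637, 94684) ≈ 47524.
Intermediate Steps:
A = Rational(-7779, 94684) (A = Mul(Rational(1, 4), Mul(15558, Pow(-47342, -1))) = Mul(Rational(1, 4), Mul(15558, Rational(-1, 47342))) = Mul(Rational(1, 4), Rational(-7779, 23671)) = Rational(-7779, 94684) ≈ -0.082157)
Add(Pow(l, 2), A) = Add(Pow(-218, 2), Rational(-7779, 94684)) = Add(47524, Rational(-7779, 94684)) = Rational(4499754637, 94684)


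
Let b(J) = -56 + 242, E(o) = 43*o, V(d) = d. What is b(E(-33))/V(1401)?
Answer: 62/467 ≈ 0.13276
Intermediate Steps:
b(J) = 186
b(E(-33))/V(1401) = 186/1401 = 186*(1/1401) = 62/467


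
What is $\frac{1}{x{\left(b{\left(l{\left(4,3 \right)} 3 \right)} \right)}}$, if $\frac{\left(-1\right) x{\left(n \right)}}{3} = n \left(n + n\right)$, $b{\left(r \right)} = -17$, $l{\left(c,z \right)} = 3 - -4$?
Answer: $- \frac{1}{1734} \approx -0.0005767$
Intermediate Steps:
$l{\left(c,z \right)} = 7$ ($l{\left(c,z \right)} = 3 + 4 = 7$)
$x{\left(n \right)} = - 6 n^{2}$ ($x{\left(n \right)} = - 3 n \left(n + n\right) = - 3 n 2 n = - 3 \cdot 2 n^{2} = - 6 n^{2}$)
$\frac{1}{x{\left(b{\left(l{\left(4,3 \right)} 3 \right)} \right)}} = \frac{1}{\left(-6\right) \left(-17\right)^{2}} = \frac{1}{\left(-6\right) 289} = \frac{1}{-1734} = - \frac{1}{1734}$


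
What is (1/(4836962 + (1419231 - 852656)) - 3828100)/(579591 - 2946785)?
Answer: 20685279989699/12791220365178 ≈ 1.6171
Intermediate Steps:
(1/(4836962 + (1419231 - 852656)) - 3828100)/(579591 - 2946785) = (1/(4836962 + 566575) - 3828100)/(-2367194) = (1/5403537 - 3828100)*(-1/2367194) = -20685279989699/5403537*(-1/2367194) = 20685279989699/12791220365178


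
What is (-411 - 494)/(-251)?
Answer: 905/251 ≈ 3.6056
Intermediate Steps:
(-411 - 494)/(-251) = -905*(-1/251) = 905/251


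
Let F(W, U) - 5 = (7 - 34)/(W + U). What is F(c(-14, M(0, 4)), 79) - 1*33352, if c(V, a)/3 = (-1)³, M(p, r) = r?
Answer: -2534399/76 ≈ -33347.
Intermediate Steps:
c(V, a) = -3 (c(V, a) = 3*(-1)³ = 3*(-1) = -3)
F(W, U) = 5 - 27/(U + W) (F(W, U) = 5 + (7 - 34)/(W + U) = 5 - 27/(U + W))
F(c(-14, M(0, 4)), 79) - 1*33352 = (-27 + 5*79 + 5*(-3))/(79 - 3) - 1*33352 = (-27 + 395 - 15)/76 - 33352 = (1/76)*353 - 33352 = 353/76 - 33352 = -2534399/76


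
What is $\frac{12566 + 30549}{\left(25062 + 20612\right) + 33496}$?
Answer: $\frac{8623}{15834} \approx 0.54459$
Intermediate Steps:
$\frac{12566 + 30549}{\left(25062 + 20612\right) + 33496} = \frac{43115}{45674 + 33496} = \frac{43115}{79170} = 43115 \cdot \frac{1}{79170} = \frac{8623}{15834}$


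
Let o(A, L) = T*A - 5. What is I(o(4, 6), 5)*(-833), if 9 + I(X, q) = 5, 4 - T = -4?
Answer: 3332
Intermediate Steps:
T = 8 (T = 4 - 1*(-4) = 4 + 4 = 8)
o(A, L) = -5 + 8*A (o(A, L) = 8*A - 5 = -5 + 8*A)
I(X, q) = -4 (I(X, q) = -9 + 5 = -4)
I(o(4, 6), 5)*(-833) = -4*(-833) = 3332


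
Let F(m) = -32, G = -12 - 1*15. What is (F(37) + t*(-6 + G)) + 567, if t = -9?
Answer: 832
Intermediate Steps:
G = -27 (G = -12 - 15 = -27)
(F(37) + t*(-6 + G)) + 567 = (-32 - 9*(-6 - 27)) + 567 = (-32 - 9*(-33)) + 567 = (-32 + 297) + 567 = 265 + 567 = 832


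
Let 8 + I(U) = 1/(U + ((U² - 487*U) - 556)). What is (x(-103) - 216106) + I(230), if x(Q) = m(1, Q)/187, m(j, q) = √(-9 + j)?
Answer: -12844951705/59436 + 2*I*√2/187 ≈ -2.1611e+5 + 0.015125*I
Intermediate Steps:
I(U) = -8 + 1/(-556 + U² - 486*U) (I(U) = -8 + 1/(U + ((U² - 487*U) - 556)) = -8 + 1/(U + (-556 + U² - 487*U)) = -8 + 1/(-556 + U² - 486*U))
x(Q) = 2*I*√2/187 (x(Q) = √(-9 + 1)/187 = √(-8)*(1/187) = (2*I*√2)*(1/187) = 2*I*√2/187)
(x(-103) - 216106) + I(230) = (2*I*√2/187 - 216106) + (-4449 - 3888*230 + 8*230²)/(556 - 1*230² + 486*230) = (-216106 + 2*I*√2/187) + (-4449 - 894240 + 8*52900)/(556 - 1*52900 + 111780) = (-216106 + 2*I*√2/187) + (-4449 - 894240 + 423200)/(556 - 52900 + 111780) = (-216106 + 2*I*√2/187) - 475489/59436 = -12844951705/59436 + 2*I*√2/187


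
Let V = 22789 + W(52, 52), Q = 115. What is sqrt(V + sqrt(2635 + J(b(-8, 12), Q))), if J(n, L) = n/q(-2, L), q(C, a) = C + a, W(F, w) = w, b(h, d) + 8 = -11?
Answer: sqrt(291656729 + 226*sqrt(8411042))/113 ≈ 151.30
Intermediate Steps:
b(h, d) = -19 (b(h, d) = -8 - 11 = -19)
V = 22841 (V = 22789 + 52 = 22841)
J(n, L) = n/(-2 + L)
sqrt(V + sqrt(2635 + J(b(-8, 12), Q))) = sqrt(22841 + sqrt(2635 - 19/(-2 + 115))) = sqrt(22841 + sqrt(2635 - 19/113)) = sqrt(22841 + sqrt(297736/113)) = sqrt(22841 + 2*sqrt(8411042)/113)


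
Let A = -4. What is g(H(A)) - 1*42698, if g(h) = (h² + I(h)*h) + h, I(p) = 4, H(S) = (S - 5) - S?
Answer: -42698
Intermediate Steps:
H(S) = -5 (H(S) = (-5 + S) - S = -5)
g(h) = h² + 5*h (g(h) = (h² + 4*h) + h = h² + 5*h)
g(H(A)) - 1*42698 = -5*(5 - 5) - 1*42698 = -5*0 - 42698 = 0 - 42698 = -42698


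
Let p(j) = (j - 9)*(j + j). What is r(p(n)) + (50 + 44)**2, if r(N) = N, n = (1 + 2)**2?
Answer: 8836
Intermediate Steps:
n = 9 (n = 3**2 = 9)
p(j) = 2*j*(-9 + j) (p(j) = (-9 + j)*(2*j) = 2*j*(-9 + j))
r(p(n)) + (50 + 44)**2 = 2*9*(-9 + 9) + (50 + 44)**2 = 2*9*0 + 94**2 = 0 + 8836 = 8836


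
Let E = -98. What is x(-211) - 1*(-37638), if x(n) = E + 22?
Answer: 37562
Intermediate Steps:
x(n) = -76 (x(n) = -98 + 22 = -76)
x(-211) - 1*(-37638) = -76 - 1*(-37638) = -76 + 37638 = 37562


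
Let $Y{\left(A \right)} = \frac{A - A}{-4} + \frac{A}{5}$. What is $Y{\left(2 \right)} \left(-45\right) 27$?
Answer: $-486$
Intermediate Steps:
$Y{\left(A \right)} = \frac{A}{5}$ ($Y{\left(A \right)} = 0 \left(- \frac{1}{4}\right) + A \frac{1}{5} = 0 + \frac{A}{5} = \frac{A}{5}$)
$Y{\left(2 \right)} \left(-45\right) 27 = \frac{1}{5} \cdot 2 \left(-45\right) 27 = \frac{2}{5} \left(-45\right) 27 = \left(-18\right) 27 = -486$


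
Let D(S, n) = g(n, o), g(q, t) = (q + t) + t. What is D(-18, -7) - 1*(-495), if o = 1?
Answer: 490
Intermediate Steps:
g(q, t) = q + 2*t
D(S, n) = 2 + n (D(S, n) = n + 2*1 = n + 2 = 2 + n)
D(-18, -7) - 1*(-495) = (2 - 7) - 1*(-495) = -5 + 495 = 490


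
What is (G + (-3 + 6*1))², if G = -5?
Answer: 4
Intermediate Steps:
(G + (-3 + 6*1))² = (-5 + (-3 + 6*1))² = (-5 + (-3 + 6))² = (-5 + 3)² = (-2)² = 4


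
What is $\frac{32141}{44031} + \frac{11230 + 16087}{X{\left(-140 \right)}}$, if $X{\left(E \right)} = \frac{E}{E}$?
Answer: $\frac{1202826968}{44031} \approx 27318.0$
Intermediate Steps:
$X{\left(E \right)} = 1$
$\frac{32141}{44031} + \frac{11230 + 16087}{X{\left(-140 \right)}} = \frac{32141}{44031} + \frac{11230 + 16087}{1} = 32141 \cdot \frac{1}{44031} + 27317 \cdot 1 = \frac{32141}{44031} + 27317 = \frac{1202826968}{44031}$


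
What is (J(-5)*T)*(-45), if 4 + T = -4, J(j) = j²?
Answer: 9000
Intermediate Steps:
T = -8 (T = -4 - 4 = -8)
(J(-5)*T)*(-45) = ((-5)²*(-8))*(-45) = (25*(-8))*(-45) = -200*(-45) = 9000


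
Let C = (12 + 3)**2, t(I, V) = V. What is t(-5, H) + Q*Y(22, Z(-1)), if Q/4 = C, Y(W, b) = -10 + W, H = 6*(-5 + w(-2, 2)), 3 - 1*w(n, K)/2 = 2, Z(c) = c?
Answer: 10782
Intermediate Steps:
w(n, K) = 2 (w(n, K) = 6 - 2*2 = 6 - 4 = 2)
H = -18 (H = 6*(-5 + 2) = 6*(-3) = -18)
C = 225 (C = 15**2 = 225)
Q = 900 (Q = 4*225 = 900)
t(-5, H) + Q*Y(22, Z(-1)) = -18 + 900*(-10 + 22) = -18 + 900*12 = -18 + 10800 = 10782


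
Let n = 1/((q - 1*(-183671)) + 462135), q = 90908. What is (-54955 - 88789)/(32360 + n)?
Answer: -105898217216/23840065041 ≈ -4.4420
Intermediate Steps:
n = 1/736714 (n = 1/((90908 - 1*(-183671)) + 462135) = 1/((90908 + 183671) + 462135) = 1/(274579 + 462135) = 1/736714 ≈ 1.3574e-6)
(-54955 - 88789)/(32360 + n) = (-54955 - 88789)/(32360 + 1/736714) = -143744/23840065041/736714 = -143744*736714/23840065041 = -105898217216/23840065041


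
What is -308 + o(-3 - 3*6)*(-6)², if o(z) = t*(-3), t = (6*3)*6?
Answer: -11972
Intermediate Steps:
t = 108 (t = 18*6 = 108)
o(z) = -324 (o(z) = 108*(-3) = -324)
-308 + o(-3 - 3*6)*(-6)² = -308 - 324*(-6)² = -308 - 324*36 = -308 - 11664 = -11972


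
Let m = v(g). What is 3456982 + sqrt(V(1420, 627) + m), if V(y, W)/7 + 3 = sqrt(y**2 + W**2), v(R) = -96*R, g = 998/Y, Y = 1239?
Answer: 3456982 + sqrt(-16771517 + 1193983*sqrt(2409529))/413 ≈ 3.4571e+6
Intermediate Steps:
g = 998/1239 ≈ 0.80549
m = -31936/413 (m = -96*998/1239 = -31936/413 ≈ -77.327)
V(y, W) = -21 + 7*sqrt(W**2 + y**2) (V(y, W) = -21 + 7*sqrt(y**2 + W**2) = -21 + 7*sqrt(W**2 + y**2))
3456982 + sqrt(V(1420, 627) + m) = 3456982 + sqrt((-21 + 7*sqrt(627**2 + 1420**2)) - 31936/413) = 3456982 + sqrt((-21 + 7*sqrt(393129 + 2016400)) - 31936/413) = 3456982 + sqrt((-21 + 7*sqrt(2409529)) - 31936/413) = 3456982 + sqrt(-40609/413 + 7*sqrt(2409529))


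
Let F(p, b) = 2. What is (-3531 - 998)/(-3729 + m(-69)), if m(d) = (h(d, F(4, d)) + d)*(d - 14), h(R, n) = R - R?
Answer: -4529/1998 ≈ -2.2668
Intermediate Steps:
h(R, n) = 0
m(d) = d*(-14 + d) (m(d) = (0 + d)*(d - 14) = d*(-14 + d))
(-3531 - 998)/(-3729 + m(-69)) = (-3531 - 998)/(-3729 - 69*(-14 - 69)) = -4529/(-3729 - 69*(-83)) = -4529/(-3729 + 5727) = -4529/1998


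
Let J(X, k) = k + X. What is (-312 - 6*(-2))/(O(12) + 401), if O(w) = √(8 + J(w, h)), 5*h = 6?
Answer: -601500/803899 + 300*√530/803899 ≈ -0.73964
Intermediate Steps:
h = 6/5 (h = (⅕)*6 = 6/5 ≈ 1.2000)
J(X, k) = X + k
O(w) = √(46/5 + w) (O(w) = √(8 + (w + 6/5)) = √(8 + (6/5 + w)) = √(46/5 + w))
(-312 - 6*(-2))/(O(12) + 401) = (-312 - 6*(-2))/(√(230 + 25*12)/5 + 401) = (-312 + 12)/(√(230 + 300)/5 + 401) = -300/(√530/5 + 401) = -300/(401 + √530/5)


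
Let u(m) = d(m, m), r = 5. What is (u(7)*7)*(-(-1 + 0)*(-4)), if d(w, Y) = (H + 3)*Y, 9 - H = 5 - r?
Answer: -2352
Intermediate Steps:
H = 9 (H = 9 - (5 - 1*5) = 9 - (5 - 5) = 9 - 1*0 = 9 + 0 = 9)
d(w, Y) = 12*Y (d(w, Y) = (9 + 3)*Y = 12*Y)
u(m) = 12*m
(u(7)*7)*(-(-1 + 0)*(-4)) = ((12*7)*7)*(-(-1 + 0)*(-4)) = (84*7)*(-(-1)*(-4)) = 588*(-1*4) = 588*(-4) = -2352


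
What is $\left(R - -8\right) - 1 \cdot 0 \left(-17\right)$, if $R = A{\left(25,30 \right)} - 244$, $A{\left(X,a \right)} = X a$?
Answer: $514$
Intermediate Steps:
$R = 506$ ($R = 25 \cdot 30 - 244 = 750 - 244 = 506$)
$\left(R - -8\right) - 1 \cdot 0 \left(-17\right) = \left(506 - -8\right) - 1 \cdot 0 \left(-17\right) = \left(506 + 8\right) - 0 \left(-17\right) = 514 - 0 = 514 + 0 = 514$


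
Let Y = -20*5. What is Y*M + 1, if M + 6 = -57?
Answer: 6301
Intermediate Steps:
M = -63 (M = -6 - 57 = -63)
Y = -100 (Y = -1*100 = -100)
Y*M + 1 = -100*(-63) + 1 = 6300 + 1 = 6301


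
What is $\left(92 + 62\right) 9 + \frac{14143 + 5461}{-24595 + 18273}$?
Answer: $\frac{150736}{109} \approx 1382.9$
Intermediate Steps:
$\left(92 + 62\right) 9 + \frac{14143 + 5461}{-24595 + 18273} = 154 \cdot 9 + \frac{19604}{-6322} = 1386 + 19604 \left(- \frac{1}{6322}\right) = 1386 - \frac{338}{109} = \frac{150736}{109}$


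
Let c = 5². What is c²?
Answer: 625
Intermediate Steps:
c = 25
c² = 25² = 625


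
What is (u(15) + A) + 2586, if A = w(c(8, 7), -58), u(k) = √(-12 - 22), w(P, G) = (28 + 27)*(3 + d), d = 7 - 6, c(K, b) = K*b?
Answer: 2806 + I*√34 ≈ 2806.0 + 5.831*I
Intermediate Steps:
d = 1
w(P, G) = 220 (w(P, G) = (28 + 27)*(3 + 1) = 55*4 = 220)
u(k) = I*√34 (u(k) = √(-34) = I*√34)
A = 220
(u(15) + A) + 2586 = (I*√34 + 220) + 2586 = (220 + I*√34) + 2586 = 2806 + I*√34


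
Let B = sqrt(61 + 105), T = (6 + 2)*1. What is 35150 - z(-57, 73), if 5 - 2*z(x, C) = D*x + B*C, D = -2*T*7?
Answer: 76679/2 + 73*sqrt(166)/2 ≈ 38810.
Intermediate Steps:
T = 8 (T = 8*1 = 8)
B = sqrt(166) ≈ 12.884
D = -112 (D = -2*8*7 = -16*7 = -112)
z(x, C) = 5/2 + 56*x - C*sqrt(166)/2 (z(x, C) = 5/2 - (-112*x + sqrt(166)*C)/2 = 5/2 - (-112*x + C*sqrt(166))/2 = 5/2 + (56*x - C*sqrt(166)/2) = 5/2 + 56*x - C*sqrt(166)/2)
35150 - z(-57, 73) = 35150 - (5/2 + 56*(-57) - 1/2*73*sqrt(166)) = 35150 - (5/2 - 3192 - 73*sqrt(166)/2) = 35150 - (-6379/2 - 73*sqrt(166)/2) = 35150 + (6379/2 + 73*sqrt(166)/2) = 76679/2 + 73*sqrt(166)/2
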